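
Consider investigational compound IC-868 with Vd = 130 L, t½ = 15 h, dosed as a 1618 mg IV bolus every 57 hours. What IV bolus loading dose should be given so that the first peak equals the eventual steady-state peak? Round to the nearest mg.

1743 mg

f = (1/2)^(57/15) ≈ 0.071794; accumulation ratio R = 1/(1−f) ≈ 1.07735.
Loading dose to hit Cmax,ss on first dose: D_load = D_maint·R ≈ 1618 × 1.07735 ≈ 1743.15 mg.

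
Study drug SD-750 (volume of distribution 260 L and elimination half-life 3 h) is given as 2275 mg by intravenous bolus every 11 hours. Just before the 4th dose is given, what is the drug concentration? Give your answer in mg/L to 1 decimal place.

f = (1/2)^(τ/t½) = (1/2)^(11/3) ≈ 0.0787.
C₀ = D/Vd = 2275/260 ≈ 8.750 mg/L.
Before the 4th dose, 3 doses have been given. Superposition: Cmin = C₀·(f + f² + … + f^3).
≈ 8.750 × (0.0787 + 0.0062 + 0.0005) ≈ 8.750 × 0.0854 ≈ 0.747 mg/L.

0.7 mg/L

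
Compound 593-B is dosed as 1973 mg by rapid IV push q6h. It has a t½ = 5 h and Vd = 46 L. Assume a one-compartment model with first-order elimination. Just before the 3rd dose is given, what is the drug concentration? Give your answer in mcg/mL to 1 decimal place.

26.8 mcg/mL

f = (1/2)^(τ/t½) = (1/2)^(6/5) ≈ 0.4353.
C₀ = D/Vd = 1973/46 ≈ 42.891 mcg/mL.
Before the 3rd dose, 2 doses have been given. Superposition: Cmin = C₀·(f + f²).
≈ 42.891 × (0.4353 + 0.1895) ≈ 42.891 × 0.6248 ≈ 26.798 mcg/mL.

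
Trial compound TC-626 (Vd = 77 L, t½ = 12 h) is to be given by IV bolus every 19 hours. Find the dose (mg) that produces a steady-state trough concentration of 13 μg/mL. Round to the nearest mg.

τ/t½ = 19/12 ≈ 1.5833, so f = (1/2)^(19/12) ≈ 0.333710.
Cmin,ss = (D/Vd)·f/(1−f), so D = Cmin,ss·Vd·(1−f)/f.
D = 13 × 77 × (1−f)/f ≈ 13 × 77 × 1.99661 ≈ 1998.61 mg.

1999 mg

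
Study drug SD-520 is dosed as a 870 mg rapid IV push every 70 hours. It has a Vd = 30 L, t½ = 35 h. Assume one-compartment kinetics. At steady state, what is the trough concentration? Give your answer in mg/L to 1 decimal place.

9.7 mg/L

τ = 70 h = 2 half-lives, so f = (1/2)^2 = 0.25.
Accumulation ratio R = 1/(1 − f) = 1/0.75 = 4/3.
Single-dose peak C₀ = D/Vd = 870/30 = 29 mg/L.
Steady-state peak Cmax,ss = C₀·R = 29 × 4/3 ≈ 38.667 mg/L.
Steady-state trough Cmin,ss = Cmax,ss·f ≈ 38.667 × 0.25 ≈ 9.667 mg/L.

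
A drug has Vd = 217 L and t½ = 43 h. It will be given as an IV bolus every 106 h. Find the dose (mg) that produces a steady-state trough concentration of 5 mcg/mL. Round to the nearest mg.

4906 mg

τ/t½ = 106/43 ≈ 2.4651, so f = (1/2)^(106/43) ≈ 0.181103.
Cmin,ss = (D/Vd)·f/(1−f), so D = Cmin,ss·Vd·(1−f)/f.
D = 5 × 217 × (1−f)/f ≈ 5 × 217 × 4.52172 ≈ 4906.07 mg.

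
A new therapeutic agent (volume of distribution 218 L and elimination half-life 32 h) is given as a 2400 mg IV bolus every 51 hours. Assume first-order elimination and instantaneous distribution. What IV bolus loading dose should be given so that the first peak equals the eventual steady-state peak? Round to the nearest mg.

f = (1/2)^(51/32) ≈ 0.331309; accumulation ratio R = 1/(1−f) ≈ 1.49546.
Loading dose to hit Cmax,ss on first dose: D_load = D_maint·R ≈ 2400 × 1.49546 ≈ 3589.10 mg.

3589 mg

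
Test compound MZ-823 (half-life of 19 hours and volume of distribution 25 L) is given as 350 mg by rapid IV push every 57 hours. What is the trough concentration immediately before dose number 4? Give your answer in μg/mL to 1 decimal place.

2.0 μg/mL

f = (1/2)^(τ/t½) = (1/2)^(57/19) ≈ 0.1250.
C₀ = D/Vd = 350/25 ≈ 14.000 μg/mL.
Before the 4th dose, 3 doses have been given. Superposition: Cmin = C₀·(f + f² + … + f^3).
≈ 14.000 × (0.1250 + 0.0156 + 0.0020) ≈ 14.000 × 0.1426 ≈ 1.996 μg/mL.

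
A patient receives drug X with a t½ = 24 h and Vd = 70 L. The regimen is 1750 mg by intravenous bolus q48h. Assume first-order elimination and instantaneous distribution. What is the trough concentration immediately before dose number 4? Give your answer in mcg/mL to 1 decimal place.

8.2 mcg/mL

f = (1/2)^(τ/t½) = (1/2)^(48/24) ≈ 0.2500.
C₀ = D/Vd = 1750/70 ≈ 25.000 mcg/mL.
Before the 4th dose, 3 doses have been given. Superposition: Cmin = C₀·(f + f² + … + f^3).
≈ 25.000 × (0.2500 + 0.0625 + 0.0156) ≈ 25.000 × 0.3281 ≈ 8.203 mcg/mL.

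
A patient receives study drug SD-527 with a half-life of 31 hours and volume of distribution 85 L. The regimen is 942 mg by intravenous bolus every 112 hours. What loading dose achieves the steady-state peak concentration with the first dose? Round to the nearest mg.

1026 mg

f = (1/2)^(112/31) ≈ 0.081735; accumulation ratio R = 1/(1−f) ≈ 1.08901.
Loading dose to hit Cmax,ss on first dose: D_load = D_maint·R ≈ 942 × 1.08901 ≈ 1025.85 mg.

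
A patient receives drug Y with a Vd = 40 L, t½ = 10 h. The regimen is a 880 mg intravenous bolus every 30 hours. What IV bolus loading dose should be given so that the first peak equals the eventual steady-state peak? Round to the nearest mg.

1006 mg

f = (1/2)^(30/10) ≈ 0.125000; accumulation ratio R = 1/(1−f) ≈ 1.14286.
Loading dose to hit Cmax,ss on first dose: D_load = D_maint·R ≈ 880 × 1.14286 ≈ 1005.72 mg.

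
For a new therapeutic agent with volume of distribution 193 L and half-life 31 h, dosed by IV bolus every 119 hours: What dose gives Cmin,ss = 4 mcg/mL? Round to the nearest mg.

10273 mg

τ/t½ = 119/31 ≈ 3.8387, so f = (1/2)^(119/31) ≈ 0.069893.
Cmin,ss = (D/Vd)·f/(1−f), so D = Cmin,ss·Vd·(1−f)/f.
D = 4 × 193 × (1−f)/f ≈ 4 × 193 × 13.30758 ≈ 10273.45 mg.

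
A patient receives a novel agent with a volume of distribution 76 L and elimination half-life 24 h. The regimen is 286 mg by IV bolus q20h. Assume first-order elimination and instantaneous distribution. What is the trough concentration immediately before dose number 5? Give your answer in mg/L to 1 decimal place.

4.3 mg/L

f = (1/2)^(τ/t½) = (1/2)^(20/24) ≈ 0.5612.
C₀ = D/Vd = 286/76 ≈ 3.763 mg/L.
Before the 5th dose, 4 doses have been given. Superposition: Cmin = C₀·(f + f² + … + f^4).
≈ 3.763 × (0.5612 + 0.3149 + 0.1767 + 0.0992) ≈ 3.763 × 1.1520 ≈ 4.335 mg/L.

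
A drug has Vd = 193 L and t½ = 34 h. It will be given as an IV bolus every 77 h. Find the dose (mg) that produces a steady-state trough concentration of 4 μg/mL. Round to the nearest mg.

2938 mg

τ/t½ = 77/34 ≈ 2.2647, so f = (1/2)^(77/34) ≈ 0.208092.
Cmin,ss = (D/Vd)·f/(1−f), so D = Cmin,ss·Vd·(1−f)/f.
D = 4 × 193 × (1−f)/f ≈ 4 × 193 × 3.80557 ≈ 2937.90 mg.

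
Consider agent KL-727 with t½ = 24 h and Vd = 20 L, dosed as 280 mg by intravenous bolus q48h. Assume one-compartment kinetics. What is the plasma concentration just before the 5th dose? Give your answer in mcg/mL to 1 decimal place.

f = (1/2)^(τ/t½) = (1/2)^(48/24) ≈ 0.2500.
C₀ = D/Vd = 280/20 ≈ 14.000 mcg/mL.
Before the 5th dose, 4 doses have been given. Superposition: Cmin = C₀·(f + f² + … + f^4).
≈ 14.000 × (0.2500 + 0.0625 + 0.0156 + 0.0039) ≈ 14.000 × 0.3320 ≈ 4.648 mcg/mL.

4.6 mcg/mL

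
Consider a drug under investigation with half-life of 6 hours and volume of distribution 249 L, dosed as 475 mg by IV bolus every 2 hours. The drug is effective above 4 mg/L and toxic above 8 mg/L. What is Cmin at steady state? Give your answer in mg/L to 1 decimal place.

7.3 mg/L

Over one 2-h interval, 2/6 ≈ 0.33333 half-lives elapse, leaving f ≈ 0.7937 of each dose.
Single-dose peak C₀ = D/Vd = 475/249 ≈ 1.908 mg/L.
Steady-state trough Cmin,ss = C₀·f/(1−f) ≈ 1.908 × 0.7937/0.2063 ≈ 7.341 mg/L.
Trough 7.3 mg/L vs MEC 4 mg/L: adequate.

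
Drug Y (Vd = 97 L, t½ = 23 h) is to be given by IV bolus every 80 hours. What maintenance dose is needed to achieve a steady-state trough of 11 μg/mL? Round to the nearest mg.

τ/t½ = 80/23 ≈ 3.4783, so f = (1/2)^(80/23) ≈ 0.089730.
Cmin,ss = (D/Vd)·f/(1−f), so D = Cmin,ss·Vd·(1−f)/f.
D = 11 × 97 × (1−f)/f ≈ 11 × 97 × 10.14454 ≈ 10824.22 mg.

10824 mg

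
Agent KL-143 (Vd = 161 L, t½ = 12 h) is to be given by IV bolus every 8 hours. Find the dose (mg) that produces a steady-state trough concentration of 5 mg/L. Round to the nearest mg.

τ/t½ = 8/12 ≈ 0.66667, so f = (1/2)^(8/12) ≈ 0.629961.
Cmin,ss = (D/Vd)·f/(1−f), so D = Cmin,ss·Vd·(1−f)/f.
D = 5 × 161 × (1−f)/f ≈ 5 × 161 × 0.58740 ≈ 472.86 mg.

473 mg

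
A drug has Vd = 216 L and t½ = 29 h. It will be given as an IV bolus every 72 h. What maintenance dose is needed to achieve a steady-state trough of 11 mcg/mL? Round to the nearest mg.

τ/t½ = 72/29 ≈ 2.4828, so f = (1/2)^(72/29) ≈ 0.178902.
Cmin,ss = (D/Vd)·f/(1−f), so D = Cmin,ss·Vd·(1−f)/f.
D = 11 × 216 × (1−f)/f ≈ 11 × 216 × 4.58965 ≈ 10905.01 mg.

10905 mg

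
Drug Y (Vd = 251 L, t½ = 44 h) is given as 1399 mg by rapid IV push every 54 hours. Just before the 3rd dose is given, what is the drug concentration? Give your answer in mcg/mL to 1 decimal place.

3.4 mcg/mL

f = (1/2)^(τ/t½) = (1/2)^(54/44) ≈ 0.4271.
C₀ = D/Vd = 1399/251 ≈ 5.574 mcg/mL.
Before the 3rd dose, 2 doses have been given. Superposition: Cmin = C₀·(f + f²).
≈ 5.574 × (0.4271 + 0.1824) ≈ 5.574 × 0.6095 ≈ 3.397 mcg/mL.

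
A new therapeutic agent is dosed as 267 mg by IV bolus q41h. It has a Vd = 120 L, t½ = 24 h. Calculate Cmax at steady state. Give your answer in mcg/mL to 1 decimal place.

3.2 mcg/mL

τ/t½ = 41/24 ≈ 1.7083, so fraction remaining f = (1/2)^(41/24) ≈ 0.3060.
Accumulation ratio R = 1/(1 − f) ≈ 1/0.6940 ≈ 1.4409.
Each bolus raises the concentration by D/Vd = 267/120 ≈ 2.225 mcg/mL.
Cmax,ss = C₀/(1 − f) ≈ 2.225/0.6940 ≈ 3.206 mcg/mL.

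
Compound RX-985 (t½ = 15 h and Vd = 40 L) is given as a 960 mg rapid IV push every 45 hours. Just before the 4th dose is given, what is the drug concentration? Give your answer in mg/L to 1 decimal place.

f = (1/2)^(τ/t½) = (1/2)^(45/15) ≈ 0.1250.
C₀ = D/Vd = 960/40 ≈ 24.000 mg/L.
Before the 4th dose, 3 doses have been given. Superposition: Cmin = C₀·(f + f² + … + f^3).
≈ 24.000 × (0.1250 + 0.0156 + 0.0020) ≈ 24.000 × 0.1426 ≈ 3.422 mg/L.

3.4 mg/L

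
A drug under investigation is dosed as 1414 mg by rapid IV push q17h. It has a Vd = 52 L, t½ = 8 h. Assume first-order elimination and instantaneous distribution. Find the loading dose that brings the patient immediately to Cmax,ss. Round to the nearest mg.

1835 mg

f = (1/2)^(17/8) ≈ 0.229251; accumulation ratio R = 1/(1−f) ≈ 1.29744.
Loading dose to hit Cmax,ss on first dose: D_load = D_maint·R ≈ 1414 × 1.29744 ≈ 1834.58 mg.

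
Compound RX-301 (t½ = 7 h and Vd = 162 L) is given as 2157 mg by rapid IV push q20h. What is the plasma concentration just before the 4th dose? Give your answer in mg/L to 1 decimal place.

2.1 mg/L

f = (1/2)^(τ/t½) = (1/2)^(20/7) ≈ 0.1380.
C₀ = D/Vd = 2157/162 ≈ 13.315 mg/L.
Before the 4th dose, 3 doses have been given. Superposition: Cmin = C₀·(f + f² + … + f^3).
≈ 13.315 × (0.1380 + 0.0190 + 0.0026) ≈ 13.315 × 0.1596 ≈ 2.125 mg/L.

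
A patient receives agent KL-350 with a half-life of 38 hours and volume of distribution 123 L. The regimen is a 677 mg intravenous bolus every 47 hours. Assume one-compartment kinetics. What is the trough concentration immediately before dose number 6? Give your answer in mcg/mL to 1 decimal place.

f = (1/2)^(τ/t½) = (1/2)^(47/38) ≈ 0.4243.
C₀ = D/Vd = 677/123 ≈ 5.504 mcg/mL.
Before the 6th dose, 5 doses have been given. Superposition: Cmin = C₀·(f + f² + … + f^5).
≈ 5.504 × (0.4243 + 0.1800 + 0.0764 + 0.0324 + 0.0138) ≈ 5.504 × 0.7269 ≈ 4.001 mcg/mL.

4.0 mcg/mL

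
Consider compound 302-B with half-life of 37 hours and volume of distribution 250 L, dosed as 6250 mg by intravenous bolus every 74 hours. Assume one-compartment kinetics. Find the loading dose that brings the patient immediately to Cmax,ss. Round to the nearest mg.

8333 mg

f = (1/2)^(74/37) ≈ 0.250000; accumulation ratio R = 1/(1−f) ≈ 1.33333.
Loading dose to hit Cmax,ss on first dose: D_load = D_maint·R ≈ 6250 × 1.33333 ≈ 8333.31 mg.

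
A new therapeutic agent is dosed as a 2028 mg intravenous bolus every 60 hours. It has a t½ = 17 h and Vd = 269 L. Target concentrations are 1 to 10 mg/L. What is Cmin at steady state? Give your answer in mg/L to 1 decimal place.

0.7 mg/L

τ/t½ = 60/17 ≈ 3.5294, so fraction remaining f = (1/2)^(60/17) ≈ 0.0866.
Accumulation ratio R = 1/(1 − f) ≈ 1/0.9134 ≈ 1.0948.
Single-dose peak C₀ = D/Vd = 2028/269 ≈ 7.539 mg/L.
Cmax,ss = C₀/(1 − f) ≈ 7.539/0.9134 ≈ 8.254 mg/L.
One interval later, Cmin,ss = Cmax,ss·e^(−kτ) ≈ 8.254 × 0.0866 ≈ 0.715 mg/L.
Trough 0.7 mg/L vs MEC 1 mg/L: subtherapeutic.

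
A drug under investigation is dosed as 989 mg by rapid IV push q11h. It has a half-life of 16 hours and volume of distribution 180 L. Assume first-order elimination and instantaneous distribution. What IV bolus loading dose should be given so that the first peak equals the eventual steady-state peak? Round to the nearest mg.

2609 mg

f = (1/2)^(11/16) ≈ 0.620929; accumulation ratio R = 1/(1−f) ≈ 2.63803.
Loading dose to hit Cmax,ss on first dose: D_load = D_maint·R ≈ 989 × 2.63803 ≈ 2609.01 mg.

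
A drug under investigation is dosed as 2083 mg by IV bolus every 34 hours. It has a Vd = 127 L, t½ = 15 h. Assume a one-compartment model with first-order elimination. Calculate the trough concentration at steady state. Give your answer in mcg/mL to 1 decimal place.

4.3 mcg/mL

Over one 34-h interval, 34/15 ≈ 2.2667 half-lives elapse, leaving f ≈ 0.2078 of each dose.
Each bolus raises the concentration by D/Vd = 2083/127 ≈ 16.402 mcg/mL.
Steady-state trough Cmin,ss = C₀·f/(1−f) ≈ 16.402 × 0.2078/0.7922 ≈ 4.302 mcg/mL.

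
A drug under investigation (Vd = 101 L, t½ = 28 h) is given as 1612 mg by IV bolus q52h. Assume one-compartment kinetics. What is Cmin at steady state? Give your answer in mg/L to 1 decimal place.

τ/t½ = 52/28 ≈ 1.8571, so fraction remaining f = (1/2)^(52/28) ≈ 0.2760.
Each bolus raises the concentration by D/Vd = 1612/101 ≈ 15.960 mg/L.
Steady-state trough Cmin,ss = C₀·f/(1−f) ≈ 15.960 × 0.2760/0.7240 ≈ 6.084 mg/L.

6.1 mg/L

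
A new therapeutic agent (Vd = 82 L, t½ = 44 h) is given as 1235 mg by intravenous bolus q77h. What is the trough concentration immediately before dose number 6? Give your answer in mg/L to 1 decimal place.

6.4 mg/L

f = (1/2)^(τ/t½) = (1/2)^(77/44) ≈ 0.2973.
C₀ = D/Vd = 1235/82 ≈ 15.061 mg/L.
Before the 6th dose, 5 doses have been given. Superposition: Cmin = C₀·(f + f² + … + f^5).
≈ 15.061 × (0.2973 + 0.0884 + 0.0263 + 0.0078 + 0.0023) ≈ 15.061 × 0.4221 ≈ 6.357 mg/L.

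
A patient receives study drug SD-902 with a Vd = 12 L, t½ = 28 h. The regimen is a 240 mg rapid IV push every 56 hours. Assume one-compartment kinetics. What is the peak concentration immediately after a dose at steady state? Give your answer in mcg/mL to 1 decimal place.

26.7 mcg/mL

τ = 56 h = 2 half-lives, so f = (1/2)^2 = 0.25.
Accumulation ratio R = 1/(1 − f) = 1/0.75 = 4/3.
Single-dose peak C₀ = D/Vd = 240/12 = 20 mcg/mL.
Steady-state peak Cmax,ss = C₀·R = 20 × 4/3 ≈ 26.667 mcg/mL.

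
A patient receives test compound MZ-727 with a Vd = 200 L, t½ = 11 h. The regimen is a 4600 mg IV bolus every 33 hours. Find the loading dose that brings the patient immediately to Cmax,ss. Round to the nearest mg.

f = (1/2)^(33/11) ≈ 0.125000; accumulation ratio R = 1/(1−f) ≈ 1.14286.
Loading dose to hit Cmax,ss on first dose: D_load = D_maint·R ≈ 4600 × 1.14286 ≈ 5257.16 mg.

5257 mg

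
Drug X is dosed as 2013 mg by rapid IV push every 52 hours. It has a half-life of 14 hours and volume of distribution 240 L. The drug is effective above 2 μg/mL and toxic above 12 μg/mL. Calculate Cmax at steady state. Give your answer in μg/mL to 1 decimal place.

9.1 μg/mL

Over one 52-h interval, 52/14 ≈ 3.7143 half-lives elapse, leaving f ≈ 0.0762 of each dose.
At steady state, accumulation factor R = 1/(1 − e^(−kτ)) ≈ 1.0825.
Each bolus raises the concentration by D/Vd = 2013/240 ≈ 8.387 μg/mL.
Steady-state peak Cmax,ss = C₀·R ≈ 8.387 × 1.0825 ≈ 9.079 μg/mL.
Peak 9.1 μg/mL vs MTC 12 μg/mL: below toxic threshold.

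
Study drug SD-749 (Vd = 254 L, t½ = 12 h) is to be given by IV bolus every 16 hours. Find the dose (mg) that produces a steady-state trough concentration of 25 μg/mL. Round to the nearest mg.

9651 mg

τ/t½ = 16/12 ≈ 1.3333, so f = (1/2)^(16/12) ≈ 0.396850.
Cmin,ss = (D/Vd)·f/(1−f), so D = Cmin,ss·Vd·(1−f)/f.
D = 25 × 254 × (1−f)/f ≈ 25 × 254 × 1.51984 ≈ 9650.98 mg.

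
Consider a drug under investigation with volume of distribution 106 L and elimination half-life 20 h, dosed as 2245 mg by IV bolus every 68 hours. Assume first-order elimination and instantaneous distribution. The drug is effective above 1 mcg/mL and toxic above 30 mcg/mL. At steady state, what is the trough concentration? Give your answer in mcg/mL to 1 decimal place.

2.2 mcg/mL

τ/t½ = 68/20 ≈ 3.4, so fraction remaining f = (1/2)^(68/20) ≈ 0.0947.
Accumulation ratio R = 1/(1 − f) ≈ 1/0.9053 ≈ 1.1046.
Single-dose peak C₀ = D/Vd = 2245/106 ≈ 21.179 mcg/mL.
Cmax,ss = C₀/(1 − f) ≈ 21.179/0.9053 ≈ 23.394 mcg/mL.
One interval later, Cmin,ss = Cmax,ss·e^(−kτ) ≈ 23.394 × 0.0947 ≈ 2.215 mcg/mL.
Trough 2.2 mcg/mL vs MEC 1 mcg/mL: adequate.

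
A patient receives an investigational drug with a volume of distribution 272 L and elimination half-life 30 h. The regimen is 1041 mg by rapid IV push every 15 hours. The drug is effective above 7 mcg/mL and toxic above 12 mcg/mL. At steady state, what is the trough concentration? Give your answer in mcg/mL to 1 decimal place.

9.2 mcg/mL

Over one 15-h interval, 15/30 ≈ 0.5 half-lives elapse, leaving f ≈ 0.7071 of each dose.
Accumulation ratio R = 1/(1 − f) ≈ 1/0.2929 ≈ 3.4141.
Single-dose peak C₀ = D/Vd = 1041/272 ≈ 3.827 mcg/mL.
Cmax,ss = C₀/(1 − f) ≈ 3.827/0.2929 ≈ 13.066 mcg/mL.
Steady-state trough Cmin,ss = Cmax,ss·f ≈ 13.066 × 0.7071 ≈ 9.239 mcg/mL.
Trough 9.2 mcg/mL vs MEC 7 mcg/mL: adequate.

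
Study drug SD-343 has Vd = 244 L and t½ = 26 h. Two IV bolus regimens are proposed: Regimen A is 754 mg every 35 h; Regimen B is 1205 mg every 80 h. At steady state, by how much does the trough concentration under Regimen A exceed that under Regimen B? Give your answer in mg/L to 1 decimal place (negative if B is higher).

Regimen A: f = (1/2)^(35/26) ≈ 0.3933; Cmin,ss = (754/244)·f/(1−f) ≈ 2.003 mg/L.
Regimen B: f = (1/2)^(80/26) ≈ 0.1185; Cmin,ss = (1205/244)·f/(1−f) ≈ 0.664 mg/L.
Difference ≈ 2.003 − 0.664 ≈ 1.339 mg/L.

1.3 mg/L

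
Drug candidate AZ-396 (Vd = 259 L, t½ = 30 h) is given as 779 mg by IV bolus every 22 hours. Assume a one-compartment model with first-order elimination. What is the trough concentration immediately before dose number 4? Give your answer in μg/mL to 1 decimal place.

3.6 μg/mL

f = (1/2)^(τ/t½) = (1/2)^(22/30) ≈ 0.6015.
C₀ = D/Vd = 779/259 ≈ 3.008 μg/mL.
Before the 4th dose, 3 doses have been given. Superposition: Cmin = C₀·(f + f² + … + f^3).
≈ 3.008 × (0.6015 + 0.3618 + 0.2176) ≈ 3.008 × 1.1809 ≈ 3.552 μg/mL.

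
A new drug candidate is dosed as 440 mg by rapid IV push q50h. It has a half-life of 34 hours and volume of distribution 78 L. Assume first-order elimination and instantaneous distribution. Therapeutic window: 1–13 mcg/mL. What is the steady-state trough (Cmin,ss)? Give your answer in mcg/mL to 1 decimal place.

3.2 mcg/mL

Over one 50-h interval, 50/34 ≈ 1.4706 half-lives elapse, leaving f ≈ 0.3608 of each dose.
At steady state, accumulation factor R = 1/(1 − e^(−kτ)) ≈ 1.5645.
Each bolus raises the concentration by D/Vd = 440/78 ≈ 5.641 mcg/mL.
Cmax,ss = C₀/(1 − f) ≈ 5.641/0.6392 ≈ 8.825 mcg/mL.
One interval later, Cmin,ss = Cmax,ss·e^(−kτ) ≈ 8.825 × 0.3608 ≈ 3.184 mcg/mL.
Trough 3.2 mcg/mL vs MEC 1 mcg/mL: adequate.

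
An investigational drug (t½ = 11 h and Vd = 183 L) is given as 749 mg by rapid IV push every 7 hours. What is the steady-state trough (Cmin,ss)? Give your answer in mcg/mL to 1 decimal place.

τ/t½ = 7/11 ≈ 0.63636, so fraction remaining f = (1/2)^(7/11) ≈ 0.6433.
Single-dose peak C₀ = D/Vd = 749/183 ≈ 4.093 mcg/mL.
Steady-state trough Cmin,ss = C₀·f/(1−f) ≈ 4.093 × 0.6433/0.3567 ≈ 7.382 mcg/mL.

7.4 mcg/mL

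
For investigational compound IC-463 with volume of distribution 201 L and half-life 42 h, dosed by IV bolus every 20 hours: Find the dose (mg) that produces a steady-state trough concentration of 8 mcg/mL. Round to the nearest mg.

629 mg

τ/t½ = 20/42 ≈ 0.47619, so f = (1/2)^(20/42) ≈ 0.718873.
Cmin,ss = (D/Vd)·f/(1−f), so D = Cmin,ss·Vd·(1−f)/f.
D = 8 × 201 × (1−f)/f ≈ 8 × 201 × 0.39107 ≈ 628.84 mg.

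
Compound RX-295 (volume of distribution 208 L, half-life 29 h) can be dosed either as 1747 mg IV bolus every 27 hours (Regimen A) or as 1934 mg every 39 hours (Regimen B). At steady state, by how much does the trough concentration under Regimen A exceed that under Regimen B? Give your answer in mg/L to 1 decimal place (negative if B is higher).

Regimen A: f = (1/2)^(27/29) ≈ 0.5245; Cmin,ss = (1747/208)·f/(1−f) ≈ 9.265 mg/L.
Regimen B: f = (1/2)^(39/29) ≈ 0.3937; Cmin,ss = (1934/208)·f/(1−f) ≈ 6.038 mg/L.
Difference ≈ 9.265 − 6.038 ≈ 3.227 mg/L.

3.2 mg/L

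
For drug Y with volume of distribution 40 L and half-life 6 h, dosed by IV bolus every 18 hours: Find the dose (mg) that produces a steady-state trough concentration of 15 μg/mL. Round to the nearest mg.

4200 mg

τ/t½ = 18/6 ≈ 3, so f = (1/2)^(18/6) ≈ 0.125000.
Cmin,ss = (D/Vd)·f/(1−f), so D = Cmin,ss·Vd·(1−f)/f.
D = 15 × 40 × (1−f)/f ≈ 15 × 40 × 7.00000 ≈ 4200.00 mg.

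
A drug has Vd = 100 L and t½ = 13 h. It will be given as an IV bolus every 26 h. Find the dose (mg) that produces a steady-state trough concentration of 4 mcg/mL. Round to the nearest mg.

1200 mg

τ/t½ = 26/13 ≈ 2, so f = (1/2)^(26/13) ≈ 0.250000.
Cmin,ss = (D/Vd)·f/(1−f), so D = Cmin,ss·Vd·(1−f)/f.
D = 4 × 100 × (1−f)/f ≈ 4 × 100 × 3.00000 ≈ 1200.00 mg.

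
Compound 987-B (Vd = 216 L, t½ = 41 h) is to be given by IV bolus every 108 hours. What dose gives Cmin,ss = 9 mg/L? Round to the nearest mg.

10125 mg

τ/t½ = 108/41 ≈ 2.6341, so f = (1/2)^(108/41) ≈ 0.161080.
Cmin,ss = (D/Vd)·f/(1−f), so D = Cmin,ss·Vd·(1−f)/f.
D = 9 × 216 × (1−f)/f ≈ 9 × 216 × 5.20810 ≈ 10124.55 mg.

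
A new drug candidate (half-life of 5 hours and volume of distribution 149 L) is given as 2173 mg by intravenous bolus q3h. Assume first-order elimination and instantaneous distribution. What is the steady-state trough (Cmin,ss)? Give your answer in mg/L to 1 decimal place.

k = ln2/t½ = ln2/5 ≈ 0.138629 h⁻¹; fraction remaining f = e^(−kτ) = e^(−0.138629×3) ≈ 0.6598.
Single-dose peak C₀ = D/Vd = 2173/149 ≈ 14.584 mg/L.
Steady-state trough Cmin,ss = C₀·f/(1−f) ≈ 14.584 × 0.6598/0.3402 ≈ 28.285 mg/L.

28.3 mg/L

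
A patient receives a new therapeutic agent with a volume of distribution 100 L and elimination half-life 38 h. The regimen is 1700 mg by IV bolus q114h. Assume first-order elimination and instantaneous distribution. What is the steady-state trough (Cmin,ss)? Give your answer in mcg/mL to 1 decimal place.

τ = 114 h = 3 half-lives, so f = (1/2)^3 = 0.125.
Accumulation ratio R = 1/(1 − f) = 1/0.875 = 8/7.
Single-dose peak C₀ = D/Vd = 1700/100 = 17 mcg/mL.
Steady-state peak Cmax,ss = C₀·R = 17 × 8/7 ≈ 19.429 mcg/mL.
Steady-state trough Cmin,ss = Cmax,ss·f ≈ 19.429 × 0.125 ≈ 2.429 mcg/mL.

2.4 mcg/mL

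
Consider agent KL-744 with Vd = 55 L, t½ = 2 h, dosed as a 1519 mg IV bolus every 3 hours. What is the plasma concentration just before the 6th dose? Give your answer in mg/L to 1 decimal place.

15.0 mg/L

f = (1/2)^(τ/t½) = (1/2)^(3/2) ≈ 0.3536.
C₀ = D/Vd = 1519/55 ≈ 27.618 mg/L.
Before the 6th dose, 5 doses have been given. Superposition: Cmin = C₀·(f + f² + … + f^5).
≈ 27.618 × (0.3536 + 0.1250 + 0.0442 + 0.0156 + 0.0055) ≈ 27.618 × 0.5439 ≈ 15.021 mg/L.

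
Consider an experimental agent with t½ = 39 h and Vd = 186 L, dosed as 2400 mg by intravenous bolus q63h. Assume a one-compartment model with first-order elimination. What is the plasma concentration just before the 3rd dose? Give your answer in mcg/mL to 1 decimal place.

5.6 mcg/mL

f = (1/2)^(τ/t½) = (1/2)^(63/39) ≈ 0.3264.
C₀ = D/Vd = 2400/186 ≈ 12.903 mcg/mL.
Before the 3rd dose, 2 doses have been given. Superposition: Cmin = C₀·(f + f²).
≈ 12.903 × (0.3264 + 0.1065) ≈ 12.903 × 0.4329 ≈ 5.586 mcg/mL.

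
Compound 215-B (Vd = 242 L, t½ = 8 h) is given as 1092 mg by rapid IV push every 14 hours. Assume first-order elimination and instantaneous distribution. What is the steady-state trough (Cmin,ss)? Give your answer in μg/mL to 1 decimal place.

k = ln2/t½ = ln2/8 ≈ 0.086643 h⁻¹; fraction remaining f = e^(−kτ) = e^(−0.086643×14) ≈ 0.2973.
Accumulation ratio R = 1/(1 − f) ≈ 1/0.7027 ≈ 1.4231.
Each bolus raises the concentration by D/Vd = 1092/242 ≈ 4.512 μg/mL.
Cmax,ss = C₀/(1 − f) ≈ 4.512/0.7027 ≈ 6.421 μg/mL.
Steady-state trough Cmin,ss = Cmax,ss·f ≈ 6.421 × 0.2973 ≈ 1.909 μg/mL.

1.9 μg/mL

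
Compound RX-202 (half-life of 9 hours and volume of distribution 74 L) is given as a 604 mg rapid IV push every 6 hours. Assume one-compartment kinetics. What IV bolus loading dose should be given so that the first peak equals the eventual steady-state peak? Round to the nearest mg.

f = (1/2)^(6/9) ≈ 0.629961; accumulation ratio R = 1/(1−f) ≈ 2.70242.
Loading dose to hit Cmax,ss on first dose: D_load = D_maint·R ≈ 604 × 2.70242 ≈ 1632.26 mg.

1632 mg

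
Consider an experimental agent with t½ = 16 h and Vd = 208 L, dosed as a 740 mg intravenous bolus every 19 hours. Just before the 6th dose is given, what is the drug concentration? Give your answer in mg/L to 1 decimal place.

2.7 mg/L

f = (1/2)^(τ/t½) = (1/2)^(19/16) ≈ 0.4391.
C₀ = D/Vd = 740/208 ≈ 3.558 mg/L.
Before the 6th dose, 5 doses have been given. Superposition: Cmin = C₀·(f + f² + … + f^5).
≈ 3.558 × (0.4391 + 0.1928 + 0.0847 + 0.0372 + 0.0163) ≈ 3.558 × 0.7701 ≈ 2.740 mg/L.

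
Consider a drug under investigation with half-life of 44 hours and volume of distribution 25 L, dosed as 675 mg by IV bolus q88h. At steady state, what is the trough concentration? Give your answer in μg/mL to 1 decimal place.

9.0 μg/mL

The dosing interval is 2 half-lives, so f = 2^(−2) = 0.25.
Accumulation ratio R = 1/(1 − f) = 1/0.75 = 4/3.
Single-dose peak C₀ = D/Vd = 675/25 = 27 μg/mL.
Steady-state peak Cmax,ss = C₀·R = 27 × 4/3 ≈ 36.000 μg/mL.
Steady-state trough Cmin,ss = Cmax,ss·f ≈ 36.000 × 0.25 ≈ 9.000 μg/mL.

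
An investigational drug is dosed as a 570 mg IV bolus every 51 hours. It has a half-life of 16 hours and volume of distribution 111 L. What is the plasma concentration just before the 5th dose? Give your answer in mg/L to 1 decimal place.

0.6 mg/L

f = (1/2)^(τ/t½) = (1/2)^(51/16) ≈ 0.1098.
C₀ = D/Vd = 570/111 ≈ 5.135 mg/L.
Before the 5th dose, 4 doses have been given. Superposition: Cmin = C₀·(f + f² + … + f^4).
≈ 5.135 × (0.1098 + 0.0121 + 0.0013 + 0.0001) ≈ 5.135 × 0.1233 ≈ 0.633 mg/L.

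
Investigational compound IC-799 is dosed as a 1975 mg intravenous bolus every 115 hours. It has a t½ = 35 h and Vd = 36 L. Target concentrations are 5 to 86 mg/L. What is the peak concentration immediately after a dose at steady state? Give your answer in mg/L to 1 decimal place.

τ/t½ = 115/35 ≈ 3.2857, so fraction remaining f = (1/2)^(115/35) ≈ 0.1025.
Accumulation ratio R = 1/(1 − f) ≈ 1/0.8975 ≈ 1.1142.
Single-dose peak C₀ = D/Vd = 1975/36 ≈ 54.861 mg/L.
Cmax,ss = C₀/(1 − f) ≈ 54.861/0.8975 ≈ 61.126 mg/L.
Peak 61.1 mg/L vs MTC 86 mg/L: below toxic threshold.

61.1 mg/L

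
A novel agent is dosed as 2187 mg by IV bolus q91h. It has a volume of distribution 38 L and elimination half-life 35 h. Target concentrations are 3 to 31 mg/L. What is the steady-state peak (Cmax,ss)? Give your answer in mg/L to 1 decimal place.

Over one 91-h interval, 91/35 ≈ 2.6 half-lives elapse, leaving f ≈ 0.1649 of each dose.
At steady state, accumulation factor R = 1/(1 − e^(−kτ)) ≈ 1.1975.
Each bolus raises the concentration by D/Vd = 2187/38 ≈ 57.553 mg/L.
Steady-state peak Cmax,ss = C₀·R ≈ 57.553 × 1.1975 ≈ 68.920 mg/L.
Peak 68.9 mg/L vs MTC 31 mg/L: exceeds toxic threshold.

68.9 mg/L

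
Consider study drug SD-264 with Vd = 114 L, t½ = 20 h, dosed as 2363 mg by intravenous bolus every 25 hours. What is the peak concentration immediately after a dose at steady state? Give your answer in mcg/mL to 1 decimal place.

Over one 25-h interval, 25/20 ≈ 1.25 half-lives elapse, leaving f ≈ 0.4204 of each dose.
At steady state, accumulation factor R = 1/(1 − e^(−kτ)) ≈ 1.7253.
Each bolus raises the concentration by D/Vd = 2363/114 ≈ 20.728 mcg/mL.
Cmax,ss = C₀/(1 − f) ≈ 20.728/0.5796 ≈ 35.763 mcg/mL.

35.8 mcg/mL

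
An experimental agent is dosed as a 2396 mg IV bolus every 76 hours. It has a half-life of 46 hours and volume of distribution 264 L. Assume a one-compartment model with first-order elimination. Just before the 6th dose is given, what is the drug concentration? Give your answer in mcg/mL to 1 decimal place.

f = (1/2)^(τ/t½) = (1/2)^(76/46) ≈ 0.3182.
C₀ = D/Vd = 2396/264 ≈ 9.076 mcg/mL.
Before the 6th dose, 5 doses have been given. Superposition: Cmin = C₀·(f + f² + … + f^5).
≈ 9.076 × (0.3182 + 0.1013 + 0.0322 + 0.0103 + 0.0033) ≈ 9.076 × 0.4653 ≈ 4.223 mcg/mL.

4.2 mcg/mL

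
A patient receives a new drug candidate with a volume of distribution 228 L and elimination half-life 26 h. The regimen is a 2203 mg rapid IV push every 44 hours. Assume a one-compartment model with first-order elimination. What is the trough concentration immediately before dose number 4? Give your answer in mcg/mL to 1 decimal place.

f = (1/2)^(τ/t½) = (1/2)^(44/26) ≈ 0.3094.
C₀ = D/Vd = 2203/228 ≈ 9.662 mcg/mL.
Before the 4th dose, 3 doses have been given. Superposition: Cmin = C₀·(f + f² + … + f^3).
≈ 9.662 × (0.3094 + 0.0957 + 0.0296) ≈ 9.662 × 0.4347 ≈ 4.200 mcg/mL.

4.2 mcg/mL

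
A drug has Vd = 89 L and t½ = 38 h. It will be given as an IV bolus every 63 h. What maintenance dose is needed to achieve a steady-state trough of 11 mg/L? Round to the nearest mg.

2110 mg

τ/t½ = 63/38 ≈ 1.6579, so f = (1/2)^(63/38) ≈ 0.316901.
Cmin,ss = (D/Vd)·f/(1−f), so D = Cmin,ss·Vd·(1−f)/f.
D = 11 × 89 × (1−f)/f ≈ 11 × 89 × 2.15556 ≈ 2110.29 mg.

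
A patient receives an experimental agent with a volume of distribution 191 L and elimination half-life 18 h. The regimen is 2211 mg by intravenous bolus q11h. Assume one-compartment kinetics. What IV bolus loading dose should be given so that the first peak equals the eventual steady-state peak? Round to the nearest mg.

f = (1/2)^(11/18) ≈ 0.654692; accumulation ratio R = 1/(1−f) ≈ 2.89597.
Loading dose to hit Cmax,ss on first dose: D_load = D_maint·R ≈ 2211 × 2.89597 ≈ 6402.99 mg.

6403 mg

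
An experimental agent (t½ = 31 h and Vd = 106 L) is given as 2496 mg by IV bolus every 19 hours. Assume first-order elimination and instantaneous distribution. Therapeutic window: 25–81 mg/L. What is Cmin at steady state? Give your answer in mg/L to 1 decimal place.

τ/t½ = 19/31 ≈ 0.6129, so fraction remaining f = (1/2)^(19/31) ≈ 0.6539.
At steady state, accumulation factor R = 1/(1 − e^(−kτ)) ≈ 2.8893.
Each bolus raises the concentration by D/Vd = 2496/106 ≈ 23.547 mg/L.
Cmax,ss = C₀/(1 − f) ≈ 23.547/0.3461 ≈ 68.035 mg/L.
One interval later, Cmin,ss = Cmax,ss·e^(−kτ) ≈ 68.035 × 0.6539 ≈ 44.488 mg/L.
Trough 44.5 mg/L vs MEC 25 mg/L: adequate.

44.5 mg/L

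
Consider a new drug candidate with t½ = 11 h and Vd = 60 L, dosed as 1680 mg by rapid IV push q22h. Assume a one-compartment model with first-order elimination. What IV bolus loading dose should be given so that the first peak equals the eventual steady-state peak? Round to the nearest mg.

f = (1/2)^(22/11) ≈ 0.250000; accumulation ratio R = 1/(1−f) ≈ 1.33333.
Loading dose to hit Cmax,ss on first dose: D_load = D_maint·R ≈ 1680 × 1.33333 ≈ 2239.99 mg.

2240 mg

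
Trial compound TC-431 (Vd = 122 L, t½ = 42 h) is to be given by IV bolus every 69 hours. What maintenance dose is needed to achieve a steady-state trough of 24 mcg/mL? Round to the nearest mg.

τ/t½ = 69/42 ≈ 1.6429, so f = (1/2)^(69/42) ≈ 0.320222.
Cmin,ss = (D/Vd)·f/(1−f), so D = Cmin,ss·Vd·(1−f)/f.
D = 24 × 122 × (1−f)/f ≈ 24 × 122 × 2.12283 ≈ 6215.65 mg.

6216 mg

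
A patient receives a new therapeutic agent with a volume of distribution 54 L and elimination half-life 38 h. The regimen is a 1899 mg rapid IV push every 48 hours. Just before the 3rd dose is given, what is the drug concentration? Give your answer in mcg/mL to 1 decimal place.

f = (1/2)^(τ/t½) = (1/2)^(48/38) ≈ 0.4166.
C₀ = D/Vd = 1899/54 ≈ 35.167 mcg/mL.
Before the 3rd dose, 2 doses have been given. Superposition: Cmin = C₀·(f + f²).
≈ 35.167 × (0.4166 + 0.1736) ≈ 35.167 × 0.5902 ≈ 20.756 mcg/mL.

20.8 mcg/mL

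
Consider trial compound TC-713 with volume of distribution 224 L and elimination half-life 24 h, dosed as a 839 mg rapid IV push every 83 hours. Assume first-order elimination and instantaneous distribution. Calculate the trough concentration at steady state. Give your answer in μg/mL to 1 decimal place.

0.4 μg/mL

τ/t½ = 83/24 ≈ 3.4583, so fraction remaining f = (1/2)^(83/24) ≈ 0.0910.
Single-dose peak C₀ = D/Vd = 839/224 ≈ 3.746 μg/mL.
Steady-state trough Cmin,ss = C₀·f/(1−f) ≈ 3.746 × 0.0910/0.9090 ≈ 0.375 μg/mL.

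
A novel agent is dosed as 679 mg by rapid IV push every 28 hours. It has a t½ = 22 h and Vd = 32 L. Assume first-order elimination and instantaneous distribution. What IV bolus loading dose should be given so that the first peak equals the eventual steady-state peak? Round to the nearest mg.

1158 mg

f = (1/2)^(28/22) ≈ 0.413877; accumulation ratio R = 1/(1−f) ≈ 1.70613.
Loading dose to hit Cmax,ss on first dose: D_load = D_maint·R ≈ 679 × 1.70613 ≈ 1158.46 mg.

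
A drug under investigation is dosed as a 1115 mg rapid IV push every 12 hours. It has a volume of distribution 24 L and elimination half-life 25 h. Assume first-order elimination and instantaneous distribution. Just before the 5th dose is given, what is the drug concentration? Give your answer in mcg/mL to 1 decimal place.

86.6 mcg/mL

f = (1/2)^(τ/t½) = (1/2)^(12/25) ≈ 0.7170.
C₀ = D/Vd = 1115/24 ≈ 46.458 mcg/mL.
Before the 5th dose, 4 doses have been given. Superposition: Cmin = C₀·(f + f² + … + f^4).
≈ 46.458 × (0.7170 + 0.5141 + 0.3686 + 0.2643) ≈ 46.458 × 1.8640 ≈ 86.598 mcg/mL.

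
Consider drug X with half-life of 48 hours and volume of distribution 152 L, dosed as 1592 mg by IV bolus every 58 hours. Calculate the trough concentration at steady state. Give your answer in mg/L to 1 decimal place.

8.0 mg/L

Over one 58-h interval, 58/48 ≈ 1.2083 half-lives elapse, leaving f ≈ 0.4328 of each dose.
At steady state, accumulation factor R = 1/(1 − e^(−kτ)) ≈ 1.7630.
Each bolus raises the concentration by D/Vd = 1592/152 ≈ 10.474 mg/L.
Cmax,ss = C₀/(1 − f) ≈ 10.474/0.5672 ≈ 18.466 mg/L.
Steady-state trough Cmin,ss = Cmax,ss·f ≈ 18.466 × 0.4328 ≈ 7.992 mg/L.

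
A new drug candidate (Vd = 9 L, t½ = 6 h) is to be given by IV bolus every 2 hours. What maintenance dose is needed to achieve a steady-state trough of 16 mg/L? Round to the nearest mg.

τ/t½ = 2/6 ≈ 0.33333, so f = (1/2)^(2/6) ≈ 0.793701.
Cmin,ss = (D/Vd)·f/(1−f), so D = Cmin,ss·Vd·(1−f)/f.
D = 16 × 9 × (1−f)/f ≈ 16 × 9 × 0.25992 ≈ 37.43 mg.

37 mg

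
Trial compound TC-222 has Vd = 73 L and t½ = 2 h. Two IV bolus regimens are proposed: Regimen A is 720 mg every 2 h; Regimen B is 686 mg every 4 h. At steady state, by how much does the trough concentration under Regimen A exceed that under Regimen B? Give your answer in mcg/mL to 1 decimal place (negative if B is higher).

Regimen A: f = (1/2)^(2/2) ≈ 0.5000; Cmin,ss = (720/73)·f/(1−f) ≈ 9.863 mcg/mL.
Regimen B: f = (1/2)^(4/2) ≈ 0.2500; Cmin,ss = (686/73)·f/(1−f) ≈ 3.132 mcg/mL.
Difference ≈ 9.863 − 3.132 ≈ 6.731 mcg/mL.

6.7 mcg/mL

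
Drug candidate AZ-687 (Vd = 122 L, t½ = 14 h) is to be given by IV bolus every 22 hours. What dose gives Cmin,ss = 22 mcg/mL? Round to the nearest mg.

5293 mg

τ/t½ = 22/14 ≈ 1.5714, so f = (1/2)^(22/14) ≈ 0.336475.
Cmin,ss = (D/Vd)·f/(1−f), so D = Cmin,ss·Vd·(1−f)/f.
D = 22 × 122 × (1−f)/f ≈ 22 × 122 × 1.97199 ≈ 5292.82 mg.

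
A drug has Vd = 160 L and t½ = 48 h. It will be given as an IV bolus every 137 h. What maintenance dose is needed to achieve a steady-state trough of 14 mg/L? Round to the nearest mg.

τ/t½ = 137/48 ≈ 2.8542, so f = (1/2)^(137/48) ≈ 0.138296.
Cmin,ss = (D/Vd)·f/(1−f), so D = Cmin,ss·Vd·(1−f)/f.
D = 14 × 160 × (1−f)/f ≈ 14 × 160 × 6.23087 ≈ 13957.15 mg.

13957 mg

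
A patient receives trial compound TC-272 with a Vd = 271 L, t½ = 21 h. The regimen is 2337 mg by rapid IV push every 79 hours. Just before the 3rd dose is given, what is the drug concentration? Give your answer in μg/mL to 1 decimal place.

f = (1/2)^(τ/t½) = (1/2)^(79/21) ≈ 0.0737.
C₀ = D/Vd = 2337/271 ≈ 8.624 μg/mL.
Before the 3rd dose, 2 doses have been given. Superposition: Cmin = C₀·(f + f²).
≈ 8.624 × (0.0737 + 0.0054) ≈ 8.624 × 0.0791 ≈ 0.682 μg/mL.

0.7 μg/mL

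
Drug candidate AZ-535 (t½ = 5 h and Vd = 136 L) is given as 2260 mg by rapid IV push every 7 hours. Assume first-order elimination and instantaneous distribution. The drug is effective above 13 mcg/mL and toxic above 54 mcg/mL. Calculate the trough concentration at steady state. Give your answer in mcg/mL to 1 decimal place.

Over one 7-h interval, 7/5 ≈ 1.4 half-lives elapse, leaving f ≈ 0.3789 of each dose.
Single-dose peak C₀ = D/Vd = 2260/136 ≈ 16.618 mcg/mL.
Steady-state trough Cmin,ss = C₀·f/(1−f) ≈ 16.618 × 0.3789/0.6211 ≈ 10.138 mcg/mL.
Trough 10.1 mcg/mL vs MEC 13 mcg/mL: subtherapeutic.

10.1 mcg/mL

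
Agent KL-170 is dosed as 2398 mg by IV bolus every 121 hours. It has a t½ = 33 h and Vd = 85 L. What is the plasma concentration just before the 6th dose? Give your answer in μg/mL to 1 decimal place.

f = (1/2)^(τ/t½) = (1/2)^(121/33) ≈ 0.0787.
C₀ = D/Vd = 2398/85 ≈ 28.212 μg/mL.
Before the 6th dose, 5 doses have been given. Superposition: Cmin = C₀·(f + f² + … + f^5).
≈ 28.212 × (0.0787 + 0.0062 + 0.0005 + 0.0000 + 0.0000) ≈ 28.212 × 0.0854 ≈ 2.409 μg/mL.

2.4 μg/mL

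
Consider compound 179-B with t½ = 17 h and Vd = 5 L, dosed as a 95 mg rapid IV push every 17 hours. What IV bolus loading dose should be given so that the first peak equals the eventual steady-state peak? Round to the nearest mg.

f = (1/2)^(17/17) ≈ 0.500000; accumulation ratio R = 1/(1−f) ≈ 2.00000.
Loading dose to hit Cmax,ss on first dose: D_load = D_maint·R ≈ 95 × 2.00000 ≈ 190.00 mg.

190 mg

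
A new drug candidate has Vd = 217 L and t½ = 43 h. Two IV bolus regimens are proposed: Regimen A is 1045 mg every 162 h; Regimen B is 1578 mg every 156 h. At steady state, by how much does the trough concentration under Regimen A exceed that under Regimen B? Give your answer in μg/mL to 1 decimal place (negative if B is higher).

Regimen A: f = (1/2)^(162/43) ≈ 0.0734; Cmin,ss = (1045/217)·f/(1−f) ≈ 0.381 μg/mL.
Regimen B: f = (1/2)^(156/43) ≈ 0.0809; Cmin,ss = (1578/217)·f/(1−f) ≈ 0.640 μg/mL.
Difference ≈ 0.381 − 0.640 ≈ -0.259 μg/mL.

-0.3 μg/mL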